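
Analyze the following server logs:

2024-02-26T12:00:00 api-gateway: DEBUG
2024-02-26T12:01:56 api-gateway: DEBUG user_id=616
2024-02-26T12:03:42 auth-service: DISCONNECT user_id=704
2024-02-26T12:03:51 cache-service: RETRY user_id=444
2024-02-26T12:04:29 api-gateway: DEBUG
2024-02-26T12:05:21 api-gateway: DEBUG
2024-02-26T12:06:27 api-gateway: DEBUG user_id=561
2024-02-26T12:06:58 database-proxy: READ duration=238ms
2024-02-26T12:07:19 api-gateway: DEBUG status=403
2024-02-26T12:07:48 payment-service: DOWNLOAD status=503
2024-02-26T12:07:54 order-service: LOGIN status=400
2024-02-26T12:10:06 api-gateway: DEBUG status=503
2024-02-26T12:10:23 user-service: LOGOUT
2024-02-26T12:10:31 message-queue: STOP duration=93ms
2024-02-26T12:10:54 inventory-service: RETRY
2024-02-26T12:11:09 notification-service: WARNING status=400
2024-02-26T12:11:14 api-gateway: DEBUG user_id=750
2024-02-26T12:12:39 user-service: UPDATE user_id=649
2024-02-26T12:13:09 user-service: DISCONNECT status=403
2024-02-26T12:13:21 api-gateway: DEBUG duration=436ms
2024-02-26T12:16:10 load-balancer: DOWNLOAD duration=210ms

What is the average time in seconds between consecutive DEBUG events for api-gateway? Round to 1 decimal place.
100.1

To calculate average interval:

1. Find all DEBUG events for api-gateway in order
2. Calculate time gaps between consecutive events
3. Compute mean of gaps: 801 / 8 = 100.1 seconds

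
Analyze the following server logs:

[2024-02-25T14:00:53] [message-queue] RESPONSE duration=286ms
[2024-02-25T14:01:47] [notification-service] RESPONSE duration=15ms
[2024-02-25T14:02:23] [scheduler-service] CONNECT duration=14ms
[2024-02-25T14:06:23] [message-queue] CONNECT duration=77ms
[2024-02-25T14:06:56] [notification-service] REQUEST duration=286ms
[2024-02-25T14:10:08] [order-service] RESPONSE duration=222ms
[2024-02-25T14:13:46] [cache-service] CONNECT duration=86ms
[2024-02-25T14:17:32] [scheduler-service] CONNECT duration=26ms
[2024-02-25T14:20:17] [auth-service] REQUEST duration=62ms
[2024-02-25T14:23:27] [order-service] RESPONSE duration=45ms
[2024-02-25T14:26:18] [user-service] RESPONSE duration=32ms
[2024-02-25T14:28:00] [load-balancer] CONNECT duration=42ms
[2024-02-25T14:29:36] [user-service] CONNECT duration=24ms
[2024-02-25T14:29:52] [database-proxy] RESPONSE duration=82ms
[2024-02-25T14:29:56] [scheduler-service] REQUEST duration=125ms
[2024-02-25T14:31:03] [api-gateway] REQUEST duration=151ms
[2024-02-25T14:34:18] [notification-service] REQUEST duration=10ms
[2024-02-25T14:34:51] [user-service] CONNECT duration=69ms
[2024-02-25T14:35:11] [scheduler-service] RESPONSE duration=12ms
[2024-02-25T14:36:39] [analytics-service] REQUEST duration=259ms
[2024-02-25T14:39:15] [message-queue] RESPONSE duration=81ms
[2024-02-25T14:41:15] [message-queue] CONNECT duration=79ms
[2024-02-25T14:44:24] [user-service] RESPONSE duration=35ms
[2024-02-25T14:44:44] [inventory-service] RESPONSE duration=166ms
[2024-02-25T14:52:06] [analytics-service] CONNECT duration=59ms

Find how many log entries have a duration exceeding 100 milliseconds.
7

To count timeouts:

1. Threshold: 100ms
2. Extract duration from each log entry
3. Count entries where duration > 100
4. Timeout count: 7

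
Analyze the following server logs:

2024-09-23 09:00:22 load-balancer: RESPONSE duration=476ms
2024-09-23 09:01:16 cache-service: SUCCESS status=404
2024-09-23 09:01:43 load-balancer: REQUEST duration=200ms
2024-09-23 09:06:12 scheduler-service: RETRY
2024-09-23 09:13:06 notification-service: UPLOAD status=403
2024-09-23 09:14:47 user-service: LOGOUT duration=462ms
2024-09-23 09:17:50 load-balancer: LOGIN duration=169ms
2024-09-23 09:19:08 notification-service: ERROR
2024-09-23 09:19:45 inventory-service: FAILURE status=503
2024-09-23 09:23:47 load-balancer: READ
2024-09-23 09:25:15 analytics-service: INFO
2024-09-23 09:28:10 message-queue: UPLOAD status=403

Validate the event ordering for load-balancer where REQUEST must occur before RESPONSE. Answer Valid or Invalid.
Invalid

To validate ordering:

1. Required order: REQUEST → RESPONSE
2. Rule: REQUEST must occur before RESPONSE
3. Check actual order of events for load-balancer
4. Result: Invalid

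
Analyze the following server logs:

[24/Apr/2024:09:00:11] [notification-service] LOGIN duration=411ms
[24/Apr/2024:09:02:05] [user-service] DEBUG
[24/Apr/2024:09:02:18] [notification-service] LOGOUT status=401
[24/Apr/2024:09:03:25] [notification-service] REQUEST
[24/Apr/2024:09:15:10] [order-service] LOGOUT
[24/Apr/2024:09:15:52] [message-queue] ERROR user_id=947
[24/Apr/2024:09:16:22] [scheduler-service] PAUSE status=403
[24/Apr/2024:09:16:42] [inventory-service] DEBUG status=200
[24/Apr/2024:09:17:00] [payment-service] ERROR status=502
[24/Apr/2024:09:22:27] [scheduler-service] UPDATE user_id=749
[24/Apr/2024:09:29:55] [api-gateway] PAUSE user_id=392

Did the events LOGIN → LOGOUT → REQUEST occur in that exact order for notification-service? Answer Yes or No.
Yes

To verify sequence order:

1. Find all events in sequence LOGIN → LOGOUT → REQUEST for notification-service
2. Extract their timestamps
3. Check if timestamps are in ascending order
4. Result: Yes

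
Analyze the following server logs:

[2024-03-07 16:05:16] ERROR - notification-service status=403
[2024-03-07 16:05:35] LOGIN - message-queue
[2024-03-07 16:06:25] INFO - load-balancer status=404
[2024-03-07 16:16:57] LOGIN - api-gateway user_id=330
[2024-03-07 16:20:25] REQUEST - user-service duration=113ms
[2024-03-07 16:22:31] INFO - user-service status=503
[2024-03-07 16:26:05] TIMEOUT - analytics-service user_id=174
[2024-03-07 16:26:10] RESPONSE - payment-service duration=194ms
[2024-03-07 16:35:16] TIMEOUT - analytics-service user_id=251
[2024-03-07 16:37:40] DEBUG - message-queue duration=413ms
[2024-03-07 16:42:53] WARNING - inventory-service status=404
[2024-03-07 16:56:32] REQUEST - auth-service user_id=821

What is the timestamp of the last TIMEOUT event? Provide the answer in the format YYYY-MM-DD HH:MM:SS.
2024-03-07 16:35:16

To find the last event:

1. Filter for all TIMEOUT events
2. Sort by timestamp
3. Select the last one
4. Timestamp: 2024-03-07 16:35:16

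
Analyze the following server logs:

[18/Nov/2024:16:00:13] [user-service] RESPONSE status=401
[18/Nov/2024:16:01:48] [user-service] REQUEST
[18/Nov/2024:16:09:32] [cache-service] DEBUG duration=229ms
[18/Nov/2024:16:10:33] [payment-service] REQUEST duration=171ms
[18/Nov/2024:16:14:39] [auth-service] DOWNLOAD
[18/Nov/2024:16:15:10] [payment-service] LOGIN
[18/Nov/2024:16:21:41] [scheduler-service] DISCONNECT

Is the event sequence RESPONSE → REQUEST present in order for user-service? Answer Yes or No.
Yes

To verify sequence order:

1. Find all events in sequence RESPONSE → REQUEST for user-service
2. Extract their timestamps
3. Check if timestamps are in ascending order
4. Result: Yes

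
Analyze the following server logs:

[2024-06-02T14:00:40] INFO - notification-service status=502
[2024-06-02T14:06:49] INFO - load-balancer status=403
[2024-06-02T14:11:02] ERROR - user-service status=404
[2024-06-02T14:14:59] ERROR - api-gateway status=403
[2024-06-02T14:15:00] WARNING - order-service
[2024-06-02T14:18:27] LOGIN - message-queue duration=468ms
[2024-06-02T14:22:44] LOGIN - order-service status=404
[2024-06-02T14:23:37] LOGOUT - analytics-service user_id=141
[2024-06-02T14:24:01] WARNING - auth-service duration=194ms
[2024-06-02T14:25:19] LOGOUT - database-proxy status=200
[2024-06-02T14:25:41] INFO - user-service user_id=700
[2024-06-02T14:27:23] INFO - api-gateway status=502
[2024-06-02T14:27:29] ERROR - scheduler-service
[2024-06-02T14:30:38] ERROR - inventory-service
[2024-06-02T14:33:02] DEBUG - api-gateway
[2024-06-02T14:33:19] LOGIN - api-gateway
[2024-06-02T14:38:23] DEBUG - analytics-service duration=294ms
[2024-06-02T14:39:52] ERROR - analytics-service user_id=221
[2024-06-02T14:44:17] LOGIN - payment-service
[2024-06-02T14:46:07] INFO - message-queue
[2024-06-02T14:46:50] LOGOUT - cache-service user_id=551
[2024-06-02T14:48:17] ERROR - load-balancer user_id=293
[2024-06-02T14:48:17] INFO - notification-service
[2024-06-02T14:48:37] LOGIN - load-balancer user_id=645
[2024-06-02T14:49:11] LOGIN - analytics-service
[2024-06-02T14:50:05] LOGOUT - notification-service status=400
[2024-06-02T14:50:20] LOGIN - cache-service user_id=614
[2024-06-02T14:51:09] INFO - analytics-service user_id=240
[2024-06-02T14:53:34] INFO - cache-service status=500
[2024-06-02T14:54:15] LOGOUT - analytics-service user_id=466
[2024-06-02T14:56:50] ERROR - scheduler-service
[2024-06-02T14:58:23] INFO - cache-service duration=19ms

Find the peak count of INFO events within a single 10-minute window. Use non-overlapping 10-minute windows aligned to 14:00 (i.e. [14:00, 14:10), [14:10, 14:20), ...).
3

To find the burst window:

1. Divide the log period into non-overlapping 10-minute windows starting at 14:00
2. Count INFO events in each window
3. Find the window with maximum count
4. Maximum events in a window: 3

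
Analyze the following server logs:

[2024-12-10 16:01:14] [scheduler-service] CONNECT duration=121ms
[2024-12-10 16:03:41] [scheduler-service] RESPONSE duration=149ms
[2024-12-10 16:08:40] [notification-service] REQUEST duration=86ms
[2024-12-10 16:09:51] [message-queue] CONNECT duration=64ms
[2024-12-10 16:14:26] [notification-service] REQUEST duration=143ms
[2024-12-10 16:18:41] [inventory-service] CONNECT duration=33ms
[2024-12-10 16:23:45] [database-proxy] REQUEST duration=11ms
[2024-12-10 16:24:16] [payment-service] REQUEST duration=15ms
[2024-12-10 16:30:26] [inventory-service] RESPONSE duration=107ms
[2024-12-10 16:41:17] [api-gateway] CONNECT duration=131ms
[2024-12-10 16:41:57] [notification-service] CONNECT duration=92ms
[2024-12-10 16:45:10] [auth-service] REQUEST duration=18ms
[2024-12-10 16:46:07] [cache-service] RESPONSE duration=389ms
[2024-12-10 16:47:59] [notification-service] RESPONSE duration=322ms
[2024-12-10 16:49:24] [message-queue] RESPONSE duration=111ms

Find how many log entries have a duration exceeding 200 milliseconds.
2

To count timeouts:

1. Threshold: 200ms
2. Extract duration from each log entry
3. Count entries where duration > 200
4. Timeout count: 2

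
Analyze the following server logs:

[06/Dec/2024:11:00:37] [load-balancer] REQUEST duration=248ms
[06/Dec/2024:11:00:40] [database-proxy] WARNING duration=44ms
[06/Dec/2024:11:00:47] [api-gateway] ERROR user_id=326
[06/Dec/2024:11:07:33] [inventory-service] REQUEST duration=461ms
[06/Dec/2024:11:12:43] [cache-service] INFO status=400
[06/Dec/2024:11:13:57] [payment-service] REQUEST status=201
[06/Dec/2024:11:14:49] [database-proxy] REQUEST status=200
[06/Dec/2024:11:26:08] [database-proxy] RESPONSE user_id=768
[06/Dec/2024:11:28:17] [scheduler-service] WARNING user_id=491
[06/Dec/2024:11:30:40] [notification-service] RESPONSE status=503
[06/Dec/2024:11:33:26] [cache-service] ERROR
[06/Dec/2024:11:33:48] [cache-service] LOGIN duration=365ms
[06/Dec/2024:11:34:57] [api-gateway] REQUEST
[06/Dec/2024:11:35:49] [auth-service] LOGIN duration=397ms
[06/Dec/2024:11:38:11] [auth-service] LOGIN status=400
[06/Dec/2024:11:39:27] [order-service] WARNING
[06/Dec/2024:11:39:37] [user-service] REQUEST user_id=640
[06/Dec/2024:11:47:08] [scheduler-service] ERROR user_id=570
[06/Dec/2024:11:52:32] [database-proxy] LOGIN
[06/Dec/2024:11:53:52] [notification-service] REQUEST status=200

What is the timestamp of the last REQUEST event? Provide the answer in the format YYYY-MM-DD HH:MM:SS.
2024-12-06 11:53:52

To find the last event:

1. Filter for all REQUEST events
2. Sort by timestamp
3. Select the last one
4. Timestamp: 2024-12-06 11:53:52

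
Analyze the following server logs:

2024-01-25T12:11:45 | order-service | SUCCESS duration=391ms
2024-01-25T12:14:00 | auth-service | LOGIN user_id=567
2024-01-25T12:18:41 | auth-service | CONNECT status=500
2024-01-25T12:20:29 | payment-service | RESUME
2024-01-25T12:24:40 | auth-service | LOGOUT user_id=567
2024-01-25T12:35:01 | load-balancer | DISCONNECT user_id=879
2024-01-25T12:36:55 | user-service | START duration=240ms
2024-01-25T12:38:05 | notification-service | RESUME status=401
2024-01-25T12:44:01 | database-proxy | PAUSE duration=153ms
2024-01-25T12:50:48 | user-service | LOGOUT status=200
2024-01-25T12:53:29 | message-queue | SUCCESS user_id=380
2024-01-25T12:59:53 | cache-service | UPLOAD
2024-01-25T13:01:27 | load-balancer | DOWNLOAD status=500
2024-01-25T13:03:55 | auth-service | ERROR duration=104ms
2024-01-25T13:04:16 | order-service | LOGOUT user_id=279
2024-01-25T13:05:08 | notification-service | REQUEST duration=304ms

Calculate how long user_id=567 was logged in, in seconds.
640

To calculate session duration:

1. Find LOGIN event for user_id=567: 2024-01-25T12:14:00
2. Find LOGOUT event for user_id=567: 2024-01-25T12:24:40
3. Session duration: 2024-01-25T12:24:40 - 2024-01-25T12:14:00 = 640 seconds (10 minutes)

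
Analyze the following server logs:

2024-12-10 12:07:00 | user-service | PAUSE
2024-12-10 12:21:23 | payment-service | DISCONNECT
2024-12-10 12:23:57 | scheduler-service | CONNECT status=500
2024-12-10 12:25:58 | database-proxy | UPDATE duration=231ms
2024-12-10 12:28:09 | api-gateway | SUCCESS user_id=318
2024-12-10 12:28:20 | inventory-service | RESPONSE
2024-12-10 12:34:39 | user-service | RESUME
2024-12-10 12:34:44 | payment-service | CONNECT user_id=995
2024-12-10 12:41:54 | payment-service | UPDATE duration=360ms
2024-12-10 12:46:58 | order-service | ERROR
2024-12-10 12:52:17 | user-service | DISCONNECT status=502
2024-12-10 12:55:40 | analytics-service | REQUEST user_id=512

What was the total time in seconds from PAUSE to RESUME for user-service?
1659

To calculate state duration:

1. Find PAUSE event for user-service: 2024-12-10 12:07:00
2. Find RESUME event for user-service: 2024-12-10 12:34:39
3. Calculate duration: 2024-12-10 12:34:39 - 2024-12-10 12:07:00 = 1659 seconds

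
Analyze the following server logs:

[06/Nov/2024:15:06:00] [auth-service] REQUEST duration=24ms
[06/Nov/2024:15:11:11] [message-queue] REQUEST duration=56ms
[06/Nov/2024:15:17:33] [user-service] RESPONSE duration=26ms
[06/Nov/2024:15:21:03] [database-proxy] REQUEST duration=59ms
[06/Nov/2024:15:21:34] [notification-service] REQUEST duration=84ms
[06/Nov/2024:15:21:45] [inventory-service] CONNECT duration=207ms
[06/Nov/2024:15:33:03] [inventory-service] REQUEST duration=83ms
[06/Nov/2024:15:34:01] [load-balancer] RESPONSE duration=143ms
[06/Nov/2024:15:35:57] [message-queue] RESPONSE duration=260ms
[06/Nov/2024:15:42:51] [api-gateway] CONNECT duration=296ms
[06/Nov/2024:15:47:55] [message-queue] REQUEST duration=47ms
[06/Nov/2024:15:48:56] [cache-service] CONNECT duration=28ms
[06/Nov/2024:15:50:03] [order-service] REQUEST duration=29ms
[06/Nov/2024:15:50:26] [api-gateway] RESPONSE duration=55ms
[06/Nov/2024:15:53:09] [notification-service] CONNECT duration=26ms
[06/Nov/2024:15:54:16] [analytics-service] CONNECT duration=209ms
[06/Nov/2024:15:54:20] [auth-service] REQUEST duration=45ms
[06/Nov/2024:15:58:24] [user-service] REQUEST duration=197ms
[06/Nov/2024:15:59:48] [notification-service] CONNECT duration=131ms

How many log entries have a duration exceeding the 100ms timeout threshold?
7

To count timeouts:

1. Threshold: 100ms
2. Extract duration from each log entry
3. Count entries where duration > 100
4. Timeout count: 7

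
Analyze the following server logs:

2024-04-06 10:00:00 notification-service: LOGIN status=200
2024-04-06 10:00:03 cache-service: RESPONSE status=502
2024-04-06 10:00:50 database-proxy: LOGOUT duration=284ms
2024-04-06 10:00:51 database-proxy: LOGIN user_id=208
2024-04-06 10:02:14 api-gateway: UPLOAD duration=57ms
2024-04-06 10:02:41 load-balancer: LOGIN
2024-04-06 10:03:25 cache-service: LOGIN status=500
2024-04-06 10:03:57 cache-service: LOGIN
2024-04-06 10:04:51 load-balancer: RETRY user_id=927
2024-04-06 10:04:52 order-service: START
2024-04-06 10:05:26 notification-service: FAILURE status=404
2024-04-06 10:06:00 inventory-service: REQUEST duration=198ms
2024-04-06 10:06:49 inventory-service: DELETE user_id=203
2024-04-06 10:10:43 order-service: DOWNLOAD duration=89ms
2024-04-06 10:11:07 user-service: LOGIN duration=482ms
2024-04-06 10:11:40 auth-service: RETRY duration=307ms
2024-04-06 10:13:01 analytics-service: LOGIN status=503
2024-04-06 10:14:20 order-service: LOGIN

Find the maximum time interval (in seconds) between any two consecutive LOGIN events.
430

To find the longest gap:

1. Extract all LOGIN events in chronological order
2. Calculate time differences between consecutive events
3. Find the maximum difference
4. Longest gap: 430 seconds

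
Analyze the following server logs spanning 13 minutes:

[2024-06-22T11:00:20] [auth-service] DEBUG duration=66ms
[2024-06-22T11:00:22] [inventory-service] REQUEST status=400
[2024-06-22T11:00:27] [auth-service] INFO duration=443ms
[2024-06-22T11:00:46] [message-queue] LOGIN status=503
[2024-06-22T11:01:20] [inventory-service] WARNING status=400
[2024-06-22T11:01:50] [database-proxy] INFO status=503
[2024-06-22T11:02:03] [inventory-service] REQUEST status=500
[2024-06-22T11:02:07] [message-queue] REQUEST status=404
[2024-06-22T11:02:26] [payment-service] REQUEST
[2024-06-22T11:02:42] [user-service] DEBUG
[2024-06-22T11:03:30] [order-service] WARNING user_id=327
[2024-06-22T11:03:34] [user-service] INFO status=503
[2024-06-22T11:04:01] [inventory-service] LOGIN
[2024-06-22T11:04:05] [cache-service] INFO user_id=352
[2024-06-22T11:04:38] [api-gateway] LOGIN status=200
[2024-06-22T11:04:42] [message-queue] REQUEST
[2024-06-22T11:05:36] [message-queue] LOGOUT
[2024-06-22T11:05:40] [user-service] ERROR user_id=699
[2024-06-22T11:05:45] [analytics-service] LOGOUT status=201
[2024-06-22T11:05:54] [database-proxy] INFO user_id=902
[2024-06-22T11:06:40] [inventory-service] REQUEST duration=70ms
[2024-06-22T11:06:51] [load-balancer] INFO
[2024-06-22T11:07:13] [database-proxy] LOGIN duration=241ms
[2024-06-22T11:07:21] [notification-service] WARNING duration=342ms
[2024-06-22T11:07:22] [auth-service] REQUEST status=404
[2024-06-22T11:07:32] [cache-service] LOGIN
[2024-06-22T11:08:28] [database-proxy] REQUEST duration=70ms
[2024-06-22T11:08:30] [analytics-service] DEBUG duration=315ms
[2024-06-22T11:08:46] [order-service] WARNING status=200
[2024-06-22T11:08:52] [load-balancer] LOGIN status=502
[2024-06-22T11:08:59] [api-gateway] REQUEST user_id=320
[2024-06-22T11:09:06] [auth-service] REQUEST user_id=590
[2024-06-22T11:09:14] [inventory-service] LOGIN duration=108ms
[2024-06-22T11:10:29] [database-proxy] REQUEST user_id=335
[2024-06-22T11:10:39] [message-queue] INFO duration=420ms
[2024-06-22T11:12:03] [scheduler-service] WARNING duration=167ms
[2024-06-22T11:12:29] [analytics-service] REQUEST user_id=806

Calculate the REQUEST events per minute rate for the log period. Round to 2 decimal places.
0.92

To calculate the rate:

1. Count total REQUEST events: 12
2. Total time period: 13 minutes
3. Rate = 12 / 13 = 0.92 events per minute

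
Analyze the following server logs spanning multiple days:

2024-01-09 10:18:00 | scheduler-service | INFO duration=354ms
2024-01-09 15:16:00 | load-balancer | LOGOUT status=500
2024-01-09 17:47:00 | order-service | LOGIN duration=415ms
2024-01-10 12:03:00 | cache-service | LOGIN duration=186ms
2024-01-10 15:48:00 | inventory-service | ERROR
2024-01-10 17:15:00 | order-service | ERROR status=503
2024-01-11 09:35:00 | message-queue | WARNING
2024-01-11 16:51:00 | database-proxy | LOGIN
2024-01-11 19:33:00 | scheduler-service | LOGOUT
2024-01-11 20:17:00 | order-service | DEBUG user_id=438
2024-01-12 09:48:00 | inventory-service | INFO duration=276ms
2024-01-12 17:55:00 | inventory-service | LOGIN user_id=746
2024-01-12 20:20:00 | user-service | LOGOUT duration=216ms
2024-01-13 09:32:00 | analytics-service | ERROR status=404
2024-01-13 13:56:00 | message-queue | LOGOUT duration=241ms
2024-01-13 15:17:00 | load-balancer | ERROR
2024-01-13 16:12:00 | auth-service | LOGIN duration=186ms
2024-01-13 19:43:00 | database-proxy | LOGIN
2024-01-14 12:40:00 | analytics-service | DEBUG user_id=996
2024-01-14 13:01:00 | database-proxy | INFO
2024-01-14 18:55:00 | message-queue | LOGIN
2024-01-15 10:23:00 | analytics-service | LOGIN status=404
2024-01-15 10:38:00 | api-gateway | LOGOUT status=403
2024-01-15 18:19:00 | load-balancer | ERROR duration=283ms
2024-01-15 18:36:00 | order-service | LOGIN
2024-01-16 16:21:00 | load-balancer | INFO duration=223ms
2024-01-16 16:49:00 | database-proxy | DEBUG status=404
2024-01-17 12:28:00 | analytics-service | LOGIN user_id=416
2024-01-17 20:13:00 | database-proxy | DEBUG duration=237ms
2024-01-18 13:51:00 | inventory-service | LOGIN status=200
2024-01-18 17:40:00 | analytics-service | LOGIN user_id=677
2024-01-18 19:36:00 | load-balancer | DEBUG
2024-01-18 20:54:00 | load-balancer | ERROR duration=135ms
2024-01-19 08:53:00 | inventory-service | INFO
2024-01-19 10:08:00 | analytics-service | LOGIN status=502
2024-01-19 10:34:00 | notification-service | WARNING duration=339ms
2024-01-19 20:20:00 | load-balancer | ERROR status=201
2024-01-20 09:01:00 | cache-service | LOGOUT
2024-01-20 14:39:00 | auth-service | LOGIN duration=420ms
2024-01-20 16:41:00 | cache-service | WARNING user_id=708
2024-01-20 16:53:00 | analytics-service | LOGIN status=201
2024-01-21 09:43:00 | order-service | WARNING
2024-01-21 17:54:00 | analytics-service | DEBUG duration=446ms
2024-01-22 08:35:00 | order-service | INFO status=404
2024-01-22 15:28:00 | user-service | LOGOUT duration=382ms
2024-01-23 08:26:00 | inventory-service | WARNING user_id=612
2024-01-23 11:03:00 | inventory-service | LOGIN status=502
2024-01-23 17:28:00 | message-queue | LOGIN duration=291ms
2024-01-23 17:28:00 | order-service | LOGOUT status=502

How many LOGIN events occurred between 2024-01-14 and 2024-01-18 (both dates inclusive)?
6

To filter by date range:

1. Date range: 2024-01-14 through 2024-01-18, both dates inclusive
2. Filter for LOGIN events whose date falls in this range
3. Count matching events: 6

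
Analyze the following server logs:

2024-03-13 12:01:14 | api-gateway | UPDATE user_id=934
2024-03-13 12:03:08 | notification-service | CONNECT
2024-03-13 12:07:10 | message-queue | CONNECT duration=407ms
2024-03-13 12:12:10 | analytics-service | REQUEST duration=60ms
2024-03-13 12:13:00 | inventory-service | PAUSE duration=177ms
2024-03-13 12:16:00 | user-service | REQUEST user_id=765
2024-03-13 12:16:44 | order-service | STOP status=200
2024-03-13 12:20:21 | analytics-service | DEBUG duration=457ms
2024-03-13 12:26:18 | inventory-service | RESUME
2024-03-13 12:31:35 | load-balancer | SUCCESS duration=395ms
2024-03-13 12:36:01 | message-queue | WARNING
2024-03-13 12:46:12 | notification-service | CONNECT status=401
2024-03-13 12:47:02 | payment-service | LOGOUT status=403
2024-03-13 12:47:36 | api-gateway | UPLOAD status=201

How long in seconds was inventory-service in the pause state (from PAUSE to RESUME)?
798

To calculate state duration:

1. Find PAUSE event for inventory-service: 2024-03-13 12:13:00
2. Find RESUME event for inventory-service: 2024-03-13 12:26:18
3. Calculate duration: 2024-03-13 12:26:18 - 2024-03-13 12:13:00 = 798 seconds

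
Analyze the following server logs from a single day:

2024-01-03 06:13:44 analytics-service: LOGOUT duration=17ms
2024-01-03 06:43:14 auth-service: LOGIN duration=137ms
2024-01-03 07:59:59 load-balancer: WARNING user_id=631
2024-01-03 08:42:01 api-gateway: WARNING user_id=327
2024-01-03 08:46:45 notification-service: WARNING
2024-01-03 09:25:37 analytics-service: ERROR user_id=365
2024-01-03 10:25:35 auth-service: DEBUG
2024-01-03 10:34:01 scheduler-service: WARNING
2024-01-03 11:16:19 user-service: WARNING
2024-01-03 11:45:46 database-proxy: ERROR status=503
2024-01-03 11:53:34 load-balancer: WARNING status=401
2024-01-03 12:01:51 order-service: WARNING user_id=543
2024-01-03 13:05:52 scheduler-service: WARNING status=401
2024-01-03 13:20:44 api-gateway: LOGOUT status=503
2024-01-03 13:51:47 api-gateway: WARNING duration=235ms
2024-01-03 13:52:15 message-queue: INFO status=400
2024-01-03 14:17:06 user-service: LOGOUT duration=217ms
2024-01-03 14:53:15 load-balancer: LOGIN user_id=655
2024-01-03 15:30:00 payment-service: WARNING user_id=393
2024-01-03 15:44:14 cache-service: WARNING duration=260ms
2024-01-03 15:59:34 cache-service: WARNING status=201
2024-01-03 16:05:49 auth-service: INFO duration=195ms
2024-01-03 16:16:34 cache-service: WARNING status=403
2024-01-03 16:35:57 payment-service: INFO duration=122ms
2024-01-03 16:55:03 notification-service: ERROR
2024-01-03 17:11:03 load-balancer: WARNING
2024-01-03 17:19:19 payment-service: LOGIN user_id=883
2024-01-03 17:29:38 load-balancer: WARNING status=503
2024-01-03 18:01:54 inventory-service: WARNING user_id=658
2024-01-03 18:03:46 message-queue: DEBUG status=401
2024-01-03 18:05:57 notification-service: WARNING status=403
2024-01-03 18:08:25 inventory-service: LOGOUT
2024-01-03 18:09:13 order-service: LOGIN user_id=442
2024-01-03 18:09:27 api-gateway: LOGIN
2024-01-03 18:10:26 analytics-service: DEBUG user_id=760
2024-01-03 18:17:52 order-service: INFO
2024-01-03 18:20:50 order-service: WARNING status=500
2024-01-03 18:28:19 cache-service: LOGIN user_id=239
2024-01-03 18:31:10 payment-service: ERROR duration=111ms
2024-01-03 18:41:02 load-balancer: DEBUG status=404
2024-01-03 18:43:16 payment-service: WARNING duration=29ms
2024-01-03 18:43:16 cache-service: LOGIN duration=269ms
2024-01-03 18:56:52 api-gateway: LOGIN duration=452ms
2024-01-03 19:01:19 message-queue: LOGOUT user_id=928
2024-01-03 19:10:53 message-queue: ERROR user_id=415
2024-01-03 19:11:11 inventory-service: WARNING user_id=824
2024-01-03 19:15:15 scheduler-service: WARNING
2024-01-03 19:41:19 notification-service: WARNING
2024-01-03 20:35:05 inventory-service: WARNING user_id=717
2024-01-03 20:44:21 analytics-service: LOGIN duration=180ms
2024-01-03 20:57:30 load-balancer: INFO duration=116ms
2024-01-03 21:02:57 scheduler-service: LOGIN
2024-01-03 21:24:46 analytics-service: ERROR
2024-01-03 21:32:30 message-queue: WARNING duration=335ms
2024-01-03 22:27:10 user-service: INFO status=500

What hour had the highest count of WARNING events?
18

To find the peak hour:

1. Group all WARNING events by hour
2. Count events in each hour
3. Find hour with maximum count
4. Peak hour: 18 (with 4 events)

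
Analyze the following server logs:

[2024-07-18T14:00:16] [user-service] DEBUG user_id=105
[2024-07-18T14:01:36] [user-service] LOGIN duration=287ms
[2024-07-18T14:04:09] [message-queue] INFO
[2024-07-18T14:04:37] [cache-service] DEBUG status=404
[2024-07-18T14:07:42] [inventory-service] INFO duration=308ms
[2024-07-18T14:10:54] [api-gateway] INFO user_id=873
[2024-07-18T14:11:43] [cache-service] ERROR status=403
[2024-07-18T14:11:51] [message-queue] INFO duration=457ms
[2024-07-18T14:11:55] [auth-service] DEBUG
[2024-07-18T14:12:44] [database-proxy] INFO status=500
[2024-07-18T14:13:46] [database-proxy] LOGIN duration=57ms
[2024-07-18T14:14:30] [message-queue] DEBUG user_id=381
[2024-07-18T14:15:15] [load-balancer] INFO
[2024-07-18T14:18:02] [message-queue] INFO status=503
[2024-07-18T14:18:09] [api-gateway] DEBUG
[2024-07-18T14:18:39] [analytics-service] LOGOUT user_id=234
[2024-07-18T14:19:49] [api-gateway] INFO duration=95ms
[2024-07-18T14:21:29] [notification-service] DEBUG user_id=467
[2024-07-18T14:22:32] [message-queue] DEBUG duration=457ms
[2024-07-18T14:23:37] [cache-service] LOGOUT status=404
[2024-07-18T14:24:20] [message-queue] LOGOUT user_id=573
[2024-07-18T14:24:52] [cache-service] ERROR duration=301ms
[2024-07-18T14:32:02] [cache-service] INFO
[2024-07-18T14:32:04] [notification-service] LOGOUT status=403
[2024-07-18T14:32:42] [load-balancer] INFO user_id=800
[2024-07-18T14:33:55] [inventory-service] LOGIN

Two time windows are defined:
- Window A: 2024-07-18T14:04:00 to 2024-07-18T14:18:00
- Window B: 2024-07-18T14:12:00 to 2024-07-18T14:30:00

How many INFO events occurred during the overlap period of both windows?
2

To find overlap events:

1. Window A: 2024-07-18T14:04:00 to 2024-07-18T14:18:00
2. Window B: 2024-07-18T14:12:00 to 2024-07-18T14:30:00
3. Overlap period: 2024-07-18T14:12:00 to 2024-07-18T14:18:00
4. Count INFO events in overlap: 2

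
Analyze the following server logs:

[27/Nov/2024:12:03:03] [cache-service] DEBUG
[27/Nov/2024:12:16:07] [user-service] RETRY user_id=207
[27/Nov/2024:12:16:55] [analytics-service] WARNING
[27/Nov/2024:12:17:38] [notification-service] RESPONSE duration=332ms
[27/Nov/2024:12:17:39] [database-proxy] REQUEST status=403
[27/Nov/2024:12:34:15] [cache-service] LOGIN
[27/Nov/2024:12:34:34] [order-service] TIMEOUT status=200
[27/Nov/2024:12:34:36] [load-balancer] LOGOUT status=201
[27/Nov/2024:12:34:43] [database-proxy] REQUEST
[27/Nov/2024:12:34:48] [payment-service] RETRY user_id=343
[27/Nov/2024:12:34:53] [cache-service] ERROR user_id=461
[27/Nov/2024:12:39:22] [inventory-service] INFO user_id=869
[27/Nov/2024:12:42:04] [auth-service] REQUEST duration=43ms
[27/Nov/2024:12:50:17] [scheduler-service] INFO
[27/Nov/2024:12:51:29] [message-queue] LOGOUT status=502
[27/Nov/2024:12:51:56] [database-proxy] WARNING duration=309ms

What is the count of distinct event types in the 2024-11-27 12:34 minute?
6

To count unique event types:

1. Filter events in the minute starting at 2024-11-27 12:34
2. Extract event types from matching entries
3. Count unique types: 6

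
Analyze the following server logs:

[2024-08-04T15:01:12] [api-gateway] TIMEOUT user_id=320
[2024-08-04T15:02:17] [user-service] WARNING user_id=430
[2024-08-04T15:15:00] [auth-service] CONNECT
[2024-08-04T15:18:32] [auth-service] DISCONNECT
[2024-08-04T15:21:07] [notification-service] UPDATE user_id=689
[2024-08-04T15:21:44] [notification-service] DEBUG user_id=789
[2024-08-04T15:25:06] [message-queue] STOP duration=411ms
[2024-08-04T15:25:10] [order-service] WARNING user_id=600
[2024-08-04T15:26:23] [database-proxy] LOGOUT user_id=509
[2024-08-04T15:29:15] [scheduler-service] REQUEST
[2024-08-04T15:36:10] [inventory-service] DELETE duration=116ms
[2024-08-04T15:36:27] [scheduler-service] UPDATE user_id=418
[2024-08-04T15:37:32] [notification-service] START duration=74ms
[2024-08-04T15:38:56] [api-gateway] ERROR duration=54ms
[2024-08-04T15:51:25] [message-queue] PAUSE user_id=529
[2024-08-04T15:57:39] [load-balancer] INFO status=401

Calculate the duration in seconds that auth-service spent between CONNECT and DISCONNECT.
212

To calculate state duration:

1. Find CONNECT event for auth-service: 2024-08-04T15:15:00
2. Find DISCONNECT event for auth-service: 2024-08-04T15:18:32
3. Calculate duration: 2024-08-04T15:18:32 - 2024-08-04T15:15:00 = 212 seconds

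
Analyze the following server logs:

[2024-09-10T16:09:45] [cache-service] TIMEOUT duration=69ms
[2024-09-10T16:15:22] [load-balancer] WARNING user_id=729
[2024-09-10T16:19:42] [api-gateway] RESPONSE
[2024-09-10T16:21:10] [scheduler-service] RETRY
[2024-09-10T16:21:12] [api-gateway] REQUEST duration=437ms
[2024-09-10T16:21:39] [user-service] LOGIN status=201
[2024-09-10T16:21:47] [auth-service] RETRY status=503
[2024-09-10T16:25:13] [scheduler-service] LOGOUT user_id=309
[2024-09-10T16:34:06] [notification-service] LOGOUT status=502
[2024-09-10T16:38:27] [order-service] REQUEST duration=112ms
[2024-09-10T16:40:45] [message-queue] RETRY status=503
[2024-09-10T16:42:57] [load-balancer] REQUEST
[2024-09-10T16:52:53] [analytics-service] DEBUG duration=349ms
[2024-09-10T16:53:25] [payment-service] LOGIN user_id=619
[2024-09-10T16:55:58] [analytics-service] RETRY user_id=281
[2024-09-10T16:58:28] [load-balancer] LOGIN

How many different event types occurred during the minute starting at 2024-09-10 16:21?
3

To count unique event types:

1. Filter events in the minute starting at 2024-09-10 16:21
2. Extract event types from matching entries
3. Count unique types: 3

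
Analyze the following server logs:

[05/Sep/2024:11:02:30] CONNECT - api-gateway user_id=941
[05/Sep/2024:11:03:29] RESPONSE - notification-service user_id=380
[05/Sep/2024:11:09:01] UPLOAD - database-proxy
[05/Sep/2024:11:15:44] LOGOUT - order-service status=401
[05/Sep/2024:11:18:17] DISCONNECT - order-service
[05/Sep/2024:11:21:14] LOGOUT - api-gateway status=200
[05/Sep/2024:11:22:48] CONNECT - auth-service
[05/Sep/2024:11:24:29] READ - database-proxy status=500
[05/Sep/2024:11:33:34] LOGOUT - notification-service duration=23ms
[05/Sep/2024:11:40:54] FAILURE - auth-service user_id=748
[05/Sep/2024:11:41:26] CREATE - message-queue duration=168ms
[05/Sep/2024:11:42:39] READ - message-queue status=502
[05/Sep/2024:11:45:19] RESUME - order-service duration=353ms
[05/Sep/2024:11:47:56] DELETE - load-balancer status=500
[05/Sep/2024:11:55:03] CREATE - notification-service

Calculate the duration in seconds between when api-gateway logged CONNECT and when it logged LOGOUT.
1124

To find the time between events:

1. Locate the first CONNECT event for api-gateway: 05/Sep/2024:11:02:30
2. Locate the first LOGOUT event for api-gateway: 05/Sep/2024:11:21:14
3. Calculate the difference: 05/Sep/2024:11:21:14 - 05/Sep/2024:11:02:30 = 1124 seconds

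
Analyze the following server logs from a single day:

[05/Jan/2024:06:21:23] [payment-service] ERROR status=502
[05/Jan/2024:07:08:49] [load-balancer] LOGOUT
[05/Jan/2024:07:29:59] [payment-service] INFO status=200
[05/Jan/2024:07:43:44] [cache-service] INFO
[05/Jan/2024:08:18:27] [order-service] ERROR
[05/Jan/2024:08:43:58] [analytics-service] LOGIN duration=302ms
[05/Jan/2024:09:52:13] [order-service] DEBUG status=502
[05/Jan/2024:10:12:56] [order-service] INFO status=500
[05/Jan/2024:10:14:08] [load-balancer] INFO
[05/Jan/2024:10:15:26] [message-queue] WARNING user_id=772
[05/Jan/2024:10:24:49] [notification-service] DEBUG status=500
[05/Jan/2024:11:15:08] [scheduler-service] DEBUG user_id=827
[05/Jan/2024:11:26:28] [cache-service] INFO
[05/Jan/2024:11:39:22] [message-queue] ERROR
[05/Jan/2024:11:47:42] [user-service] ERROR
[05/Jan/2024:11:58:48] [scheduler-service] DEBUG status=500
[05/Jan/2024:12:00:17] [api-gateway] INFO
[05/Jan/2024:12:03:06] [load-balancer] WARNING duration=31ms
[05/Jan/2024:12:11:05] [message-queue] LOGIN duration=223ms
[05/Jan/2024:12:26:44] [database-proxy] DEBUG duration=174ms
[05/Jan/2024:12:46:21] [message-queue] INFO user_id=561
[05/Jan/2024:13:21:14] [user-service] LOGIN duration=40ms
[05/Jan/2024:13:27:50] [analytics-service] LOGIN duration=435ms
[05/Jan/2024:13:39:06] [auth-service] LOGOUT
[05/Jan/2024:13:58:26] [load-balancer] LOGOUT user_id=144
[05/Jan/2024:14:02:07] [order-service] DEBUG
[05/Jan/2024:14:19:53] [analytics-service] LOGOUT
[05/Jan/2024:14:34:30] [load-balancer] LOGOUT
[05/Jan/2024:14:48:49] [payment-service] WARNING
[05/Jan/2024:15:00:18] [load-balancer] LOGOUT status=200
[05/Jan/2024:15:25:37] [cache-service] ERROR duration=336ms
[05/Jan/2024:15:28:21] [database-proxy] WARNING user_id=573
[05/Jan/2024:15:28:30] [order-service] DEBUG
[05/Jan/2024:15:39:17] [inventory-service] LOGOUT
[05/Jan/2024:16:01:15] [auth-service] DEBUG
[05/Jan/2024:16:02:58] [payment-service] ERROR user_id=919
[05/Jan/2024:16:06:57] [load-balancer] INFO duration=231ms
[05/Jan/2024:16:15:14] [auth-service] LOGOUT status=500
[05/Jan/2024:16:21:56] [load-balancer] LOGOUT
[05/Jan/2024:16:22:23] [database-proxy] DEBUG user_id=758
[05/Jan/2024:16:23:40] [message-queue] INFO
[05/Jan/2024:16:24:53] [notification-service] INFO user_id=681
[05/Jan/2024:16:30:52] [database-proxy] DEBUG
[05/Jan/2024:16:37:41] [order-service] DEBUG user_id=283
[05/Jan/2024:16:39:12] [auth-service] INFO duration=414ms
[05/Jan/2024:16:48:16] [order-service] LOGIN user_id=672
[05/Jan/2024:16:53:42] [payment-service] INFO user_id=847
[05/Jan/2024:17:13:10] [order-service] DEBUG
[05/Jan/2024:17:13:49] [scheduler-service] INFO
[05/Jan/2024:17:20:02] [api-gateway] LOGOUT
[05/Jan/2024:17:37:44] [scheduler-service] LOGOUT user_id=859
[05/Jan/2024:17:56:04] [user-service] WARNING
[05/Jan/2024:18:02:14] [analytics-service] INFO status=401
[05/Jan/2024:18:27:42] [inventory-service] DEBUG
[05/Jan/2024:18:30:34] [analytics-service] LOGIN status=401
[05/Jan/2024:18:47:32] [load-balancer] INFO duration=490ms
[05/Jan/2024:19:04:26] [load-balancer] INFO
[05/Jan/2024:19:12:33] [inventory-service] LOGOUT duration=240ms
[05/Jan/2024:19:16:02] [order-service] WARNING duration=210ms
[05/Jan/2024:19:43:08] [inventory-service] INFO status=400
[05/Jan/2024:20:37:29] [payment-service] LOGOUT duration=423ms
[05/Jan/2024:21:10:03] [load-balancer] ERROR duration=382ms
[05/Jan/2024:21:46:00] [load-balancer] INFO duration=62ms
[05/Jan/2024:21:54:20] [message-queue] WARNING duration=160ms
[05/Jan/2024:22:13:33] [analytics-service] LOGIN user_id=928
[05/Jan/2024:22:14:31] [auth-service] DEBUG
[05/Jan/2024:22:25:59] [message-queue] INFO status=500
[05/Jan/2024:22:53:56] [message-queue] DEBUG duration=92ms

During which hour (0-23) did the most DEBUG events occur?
16

To find the peak hour:

1. Group all DEBUG events by hour
2. Count events in each hour
3. Find hour with maximum count
4. Peak hour: 16 (with 4 events)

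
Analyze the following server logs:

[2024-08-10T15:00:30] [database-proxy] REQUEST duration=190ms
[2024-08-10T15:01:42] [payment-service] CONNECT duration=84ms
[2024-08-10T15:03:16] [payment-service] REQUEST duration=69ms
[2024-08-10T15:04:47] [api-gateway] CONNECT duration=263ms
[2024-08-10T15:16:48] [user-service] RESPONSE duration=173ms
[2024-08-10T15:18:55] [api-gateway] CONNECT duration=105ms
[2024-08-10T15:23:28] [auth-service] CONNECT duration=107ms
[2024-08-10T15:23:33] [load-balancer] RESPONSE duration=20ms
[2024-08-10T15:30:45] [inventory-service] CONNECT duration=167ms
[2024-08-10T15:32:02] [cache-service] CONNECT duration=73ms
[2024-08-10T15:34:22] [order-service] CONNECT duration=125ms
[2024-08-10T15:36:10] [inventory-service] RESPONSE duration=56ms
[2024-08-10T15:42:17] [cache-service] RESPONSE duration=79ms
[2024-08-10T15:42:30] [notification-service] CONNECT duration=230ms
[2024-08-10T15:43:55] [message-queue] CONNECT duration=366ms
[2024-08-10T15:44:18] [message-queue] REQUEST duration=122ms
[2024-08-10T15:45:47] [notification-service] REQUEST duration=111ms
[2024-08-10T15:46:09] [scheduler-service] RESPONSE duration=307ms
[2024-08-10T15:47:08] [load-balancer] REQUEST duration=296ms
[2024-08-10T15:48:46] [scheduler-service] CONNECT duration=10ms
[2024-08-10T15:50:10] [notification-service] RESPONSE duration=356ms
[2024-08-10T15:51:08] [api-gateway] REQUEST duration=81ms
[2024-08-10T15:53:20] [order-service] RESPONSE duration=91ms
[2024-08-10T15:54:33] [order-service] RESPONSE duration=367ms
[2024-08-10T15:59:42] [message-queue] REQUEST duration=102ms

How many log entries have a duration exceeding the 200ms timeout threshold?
7

To count timeouts:

1. Threshold: 200ms
2. Extract duration from each log entry
3. Count entries where duration > 200
4. Timeout count: 7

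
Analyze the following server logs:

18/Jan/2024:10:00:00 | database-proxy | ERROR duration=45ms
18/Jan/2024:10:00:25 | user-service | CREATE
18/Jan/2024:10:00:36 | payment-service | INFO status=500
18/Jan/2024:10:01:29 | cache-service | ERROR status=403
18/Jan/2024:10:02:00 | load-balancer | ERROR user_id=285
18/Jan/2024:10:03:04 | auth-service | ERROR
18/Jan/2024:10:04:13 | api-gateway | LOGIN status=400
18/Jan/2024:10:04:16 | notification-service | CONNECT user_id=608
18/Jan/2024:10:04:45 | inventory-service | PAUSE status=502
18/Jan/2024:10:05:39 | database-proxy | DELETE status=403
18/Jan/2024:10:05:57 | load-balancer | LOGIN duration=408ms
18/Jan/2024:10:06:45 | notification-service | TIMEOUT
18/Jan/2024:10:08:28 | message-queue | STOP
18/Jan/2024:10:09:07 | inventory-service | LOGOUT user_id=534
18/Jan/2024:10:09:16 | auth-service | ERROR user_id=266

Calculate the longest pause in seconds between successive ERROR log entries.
372

To find the longest gap:

1. Extract all ERROR events in chronological order
2. Calculate time differences between consecutive events
3. Find the maximum difference
4. Longest gap: 372 seconds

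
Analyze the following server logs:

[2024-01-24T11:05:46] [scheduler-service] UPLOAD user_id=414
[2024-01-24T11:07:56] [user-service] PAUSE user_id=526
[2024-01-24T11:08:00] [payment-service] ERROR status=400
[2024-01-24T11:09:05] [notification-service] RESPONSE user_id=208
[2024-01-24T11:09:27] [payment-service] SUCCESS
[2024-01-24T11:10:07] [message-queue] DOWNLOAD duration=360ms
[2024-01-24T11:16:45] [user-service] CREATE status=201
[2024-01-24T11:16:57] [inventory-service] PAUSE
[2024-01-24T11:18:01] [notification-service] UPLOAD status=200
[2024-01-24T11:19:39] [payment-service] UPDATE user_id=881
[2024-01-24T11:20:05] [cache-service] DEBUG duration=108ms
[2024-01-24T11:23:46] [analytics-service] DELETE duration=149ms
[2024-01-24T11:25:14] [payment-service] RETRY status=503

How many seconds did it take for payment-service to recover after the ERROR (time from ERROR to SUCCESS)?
87

To calculate recovery time:

1. Find ERROR event for payment-service: 2024-01-24T11:08:00
2. Find next SUCCESS event for payment-service: 2024-01-24T11:09:27
3. Recovery time: 2024-01-24T11:09:27 - 2024-01-24T11:08:00 = 87 seconds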